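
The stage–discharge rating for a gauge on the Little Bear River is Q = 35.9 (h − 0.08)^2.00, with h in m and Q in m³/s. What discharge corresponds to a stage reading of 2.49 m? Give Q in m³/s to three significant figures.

209 m³/s

Q = 35.9 × (2.49 − 0.08)^2.00 = 35.9 × 2.41^2.00 = 208.5 m³/s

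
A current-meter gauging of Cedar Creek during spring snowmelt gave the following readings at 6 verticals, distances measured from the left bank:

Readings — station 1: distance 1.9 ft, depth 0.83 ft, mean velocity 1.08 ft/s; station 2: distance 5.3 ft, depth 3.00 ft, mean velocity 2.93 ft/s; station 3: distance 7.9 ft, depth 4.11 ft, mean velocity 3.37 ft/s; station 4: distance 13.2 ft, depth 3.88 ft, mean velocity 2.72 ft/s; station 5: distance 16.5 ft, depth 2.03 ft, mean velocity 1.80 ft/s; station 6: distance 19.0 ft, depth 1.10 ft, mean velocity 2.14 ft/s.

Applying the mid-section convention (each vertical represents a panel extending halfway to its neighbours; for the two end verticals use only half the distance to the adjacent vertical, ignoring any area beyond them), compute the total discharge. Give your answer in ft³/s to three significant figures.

142 ft³/s

w_1 = (5.3 − 1.9)/2 = 1.7 ft; q_1 = 1.08 × 0.83 × 1.7 = 1.524 ft³/s
w_2 = (7.9 − 1.9)/2 = 3 ft; q_2 = 2.93 × 3.00 × 3 = 26.37 ft³/s
w_3 = (13.2 − 5.3)/2 = 3.95 ft; q_3 = 3.37 × 4.11 × 3.95 = 54.71 ft³/s
w_4 = (16.5 − 7.9)/2 = 4.3 ft; q_4 = 2.72 × 3.88 × 4.3 = 45.38 ft³/s
w_5 = (19.0 − 13.2)/2 = 2.9 ft; q_5 = 1.80 × 2.03 × 2.9 = 10.60 ft³/s
w_6 = (19.0 − 16.5)/2 = 1.25 ft; q_6 = 2.14 × 1.10 × 1.25 = 2.943 ft³/s
Q = Σ qᵢ = 141.5 ft³/s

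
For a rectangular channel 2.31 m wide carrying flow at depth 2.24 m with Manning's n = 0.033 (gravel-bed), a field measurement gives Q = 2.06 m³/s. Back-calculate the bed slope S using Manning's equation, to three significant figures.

0.000248

A = b·y = 2.31 × 2.24 = 5.174 m²
P = b + 2y = 2.31 + 2×2.24 = 6.790 m
R = A/P = 5.174/6.790 = 0.7621 m
S = (Q·n / (1·A·R^(2/3)))² = (2.06×0.033 / (1×5.174×0.8343))² = 0.0002480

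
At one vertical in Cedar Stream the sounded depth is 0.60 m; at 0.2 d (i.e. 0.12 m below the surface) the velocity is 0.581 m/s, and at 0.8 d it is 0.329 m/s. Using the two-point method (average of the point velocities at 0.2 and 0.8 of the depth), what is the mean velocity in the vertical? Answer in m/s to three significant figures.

0.455 m/s

v̄ = (0.581 + 0.329) / 2 = 0.4550 m/s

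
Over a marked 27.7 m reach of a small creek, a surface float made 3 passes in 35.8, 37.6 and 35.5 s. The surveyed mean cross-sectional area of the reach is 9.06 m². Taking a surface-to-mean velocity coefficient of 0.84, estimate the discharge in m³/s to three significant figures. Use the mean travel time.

5.81 m³/s

t̄ = (35.8 + 37.6 + 35.5) / 3 = 36.3 s
v_surface = L / t̄ = 27.7 / 36.3 = 0.7631 m/s
v_mean = 0.84 × 0.7631 = 0.6410 m/s
Q = A × v_mean = 9.06 × 0.6410 = 5.807 m³/s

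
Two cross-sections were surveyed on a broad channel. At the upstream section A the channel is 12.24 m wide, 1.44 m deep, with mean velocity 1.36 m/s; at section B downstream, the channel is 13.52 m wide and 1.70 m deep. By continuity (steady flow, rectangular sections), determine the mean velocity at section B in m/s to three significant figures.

Q = A₁V₁ = (12.24×1.44) × 1.36 = 23.97 m³/s
A₂ = 13.52 × 1.70 = 22.98 m²
V₂ = Q/A₂ = 23.97/22.98 = 1.043 m/s

1.04 m/s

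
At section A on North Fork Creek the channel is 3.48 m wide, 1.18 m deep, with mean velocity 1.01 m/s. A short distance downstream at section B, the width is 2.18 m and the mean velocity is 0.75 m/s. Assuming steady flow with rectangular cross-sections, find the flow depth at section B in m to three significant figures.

Q = A₁V₁ = (3.48×1.18) × 1.01 = 4.147 m³/s
d₂ = Q/(b₂ V₂) = 4.147/(2.18×0.75) = 2.537 m

2.54 m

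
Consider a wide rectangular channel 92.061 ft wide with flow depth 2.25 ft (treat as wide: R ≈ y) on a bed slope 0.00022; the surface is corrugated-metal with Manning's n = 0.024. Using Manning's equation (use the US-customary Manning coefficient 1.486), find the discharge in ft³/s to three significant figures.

327 ft³/s

A = b·y = 92.061 × 2.25 = 207.1 ft²
Wide channel: R ≈ y = 2.25 ft
Q = (1.486/n)·A·R^(2/3)·S^(1/2) = (1.486/0.024) × 207.1 × 2.250^(2/3) × 0.00022^(1/2) = 326.6 ft³/s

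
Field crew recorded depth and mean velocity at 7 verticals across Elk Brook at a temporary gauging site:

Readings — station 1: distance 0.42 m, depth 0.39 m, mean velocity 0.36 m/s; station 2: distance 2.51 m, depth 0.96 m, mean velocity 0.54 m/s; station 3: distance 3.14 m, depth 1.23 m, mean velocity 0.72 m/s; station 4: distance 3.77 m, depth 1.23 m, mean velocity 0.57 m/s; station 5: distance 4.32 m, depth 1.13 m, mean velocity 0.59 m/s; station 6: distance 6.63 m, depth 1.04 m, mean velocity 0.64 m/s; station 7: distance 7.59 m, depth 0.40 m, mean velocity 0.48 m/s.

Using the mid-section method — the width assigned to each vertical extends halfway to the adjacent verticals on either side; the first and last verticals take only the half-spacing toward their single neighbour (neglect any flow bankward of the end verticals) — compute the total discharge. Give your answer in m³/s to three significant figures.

3.96 m³/s

w_1 = (2.51 − 0.42)/2 = 1.045 m; q_1 = 0.36 × 0.39 × 1.045 = 0.1467 m³/s
w_2 = (3.14 − 0.42)/2 = 1.36 m; q_2 = 0.54 × 0.96 × 1.36 = 0.7050 m³/s
w_3 = (3.77 − 2.51)/2 = 0.63 m; q_3 = 0.72 × 1.23 × 0.63 = 0.5579 m³/s
w_4 = (4.32 − 3.14)/2 = 0.59 m; q_4 = 0.57 × 1.23 × 0.59 = 0.4136 m³/s
w_5 = (6.63 − 3.77)/2 = 1.43 m; q_5 = 0.59 × 1.13 × 1.43 = 0.9534 m³/s
w_6 = (7.59 − 4.32)/2 = 1.635 m; q_6 = 0.64 × 1.04 × 1.635 = 1.088 m³/s
w_7 = (7.59 − 6.63)/2 = 0.48 m; q_7 = 0.48 × 0.40 × 0.48 = 0.09216 m³/s
Q = Σ qᵢ = 3.957 m³/s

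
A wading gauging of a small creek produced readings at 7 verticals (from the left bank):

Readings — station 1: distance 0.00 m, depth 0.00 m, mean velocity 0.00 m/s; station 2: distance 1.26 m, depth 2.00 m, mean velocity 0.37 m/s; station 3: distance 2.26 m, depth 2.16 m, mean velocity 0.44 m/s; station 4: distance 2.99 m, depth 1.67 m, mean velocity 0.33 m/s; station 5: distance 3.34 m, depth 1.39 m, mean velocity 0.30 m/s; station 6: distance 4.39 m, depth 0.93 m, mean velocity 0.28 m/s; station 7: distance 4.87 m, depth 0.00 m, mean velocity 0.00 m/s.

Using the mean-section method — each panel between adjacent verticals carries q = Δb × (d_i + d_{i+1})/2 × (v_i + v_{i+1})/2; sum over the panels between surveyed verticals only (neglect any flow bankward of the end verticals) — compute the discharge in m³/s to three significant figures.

2.17 m³/s

Panel 1-2: Δb = 1.26 m, d̄ = (0.00+2.00)/2 = 1, v̄ = (0.00+0.37)/2 = 0.185 → q = 1.26×1×0.185 = 0.2331 m³/s
Panel 2-3: Δb = 1 m, d̄ = (2.00+2.16)/2 = 2.08, v̄ = (0.37+0.44)/2 = 0.405 → q = 1×2.08×0.405 = 0.8424 m³/s
Panel 3-4: Δb = 0.73 m, d̄ = (2.16+1.67)/2 = 1.915, v̄ = (0.44+0.33)/2 = 0.385 → q = 0.73×1.915×0.385 = 0.5382 m³/s
Panel 4-5: Δb = 0.35 m, d̄ = (1.67+1.39)/2 = 1.53, v̄ = (0.33+0.30)/2 = 0.315 → q = 0.35×1.53×0.315 = 0.1687 m³/s
Panel 5-6: Δb = 1.05 m, d̄ = (1.39+0.93)/2 = 1.16, v̄ = (0.30+0.28)/2 = 0.29 → q = 1.05×1.16×0.29 = 0.3532 m³/s
Panel 6-7: Δb = 0.48 m, d̄ = (0.93+0.00)/2 = 0.465, v̄ = (0.28+0.00)/2 = 0.14 → q = 0.48×0.465×0.14 = 0.03125 m³/s
Q = Σ q = 2.167 m³/s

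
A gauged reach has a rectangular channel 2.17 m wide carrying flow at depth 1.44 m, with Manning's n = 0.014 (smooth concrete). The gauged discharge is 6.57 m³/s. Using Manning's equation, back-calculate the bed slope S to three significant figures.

A = b·y = 2.17 × 1.44 = 3.125 m²
P = b + 2y = 2.17 + 2×1.44 = 5.050 m
R = A/P = 3.125/5.050 = 0.6188 m
S = (Q·n / (1·A·R^(2/3)))² = (6.57×0.014 / (1×3.125×0.7261))² = 0.001643

0.00164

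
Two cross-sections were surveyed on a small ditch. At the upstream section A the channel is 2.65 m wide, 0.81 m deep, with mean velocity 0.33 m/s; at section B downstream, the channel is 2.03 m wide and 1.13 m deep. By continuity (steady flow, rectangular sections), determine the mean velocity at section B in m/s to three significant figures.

Q = A₁V₁ = (2.65×0.81) × 0.33 = 0.7083 m³/s
A₂ = 2.03 × 1.13 = 2.294 m²
V₂ = Q/A₂ = 0.7083/2.294 = 0.3088 m/s

0.309 m/s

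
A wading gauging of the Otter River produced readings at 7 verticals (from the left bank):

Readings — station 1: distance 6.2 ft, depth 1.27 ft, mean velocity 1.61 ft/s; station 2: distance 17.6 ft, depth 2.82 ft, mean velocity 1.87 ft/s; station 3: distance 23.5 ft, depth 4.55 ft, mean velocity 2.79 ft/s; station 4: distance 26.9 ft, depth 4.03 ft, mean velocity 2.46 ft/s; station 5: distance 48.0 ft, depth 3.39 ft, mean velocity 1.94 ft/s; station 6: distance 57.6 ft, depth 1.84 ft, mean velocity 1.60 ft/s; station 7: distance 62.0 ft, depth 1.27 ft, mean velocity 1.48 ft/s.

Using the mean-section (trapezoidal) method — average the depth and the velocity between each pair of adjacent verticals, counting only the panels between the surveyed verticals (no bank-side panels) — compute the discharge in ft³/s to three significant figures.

357 ft³/s

Panel 1-2: Δb = 11.4 ft, d̄ = (1.27+2.82)/2 = 2.045, v̄ = (1.61+1.87)/2 = 1.74 → q = 11.4×2.045×1.74 = 40.56 ft³/s
Panel 2-3: Δb = 5.9 ft, d̄ = (2.82+4.55)/2 = 3.685, v̄ = (1.87+2.79)/2 = 2.33 → q = 5.9×3.685×2.33 = 50.66 ft³/s
Panel 3-4: Δb = 3.4 ft, d̄ = (4.55+4.03)/2 = 4.29, v̄ = (2.79+2.46)/2 = 2.625 → q = 3.4×4.29×2.625 = 38.29 ft³/s
Panel 4-5: Δb = 21.1 ft, d̄ = (4.03+3.39)/2 = 3.71, v̄ = (2.46+1.94)/2 = 2.2 → q = 21.1×3.71×2.2 = 172.2 ft³/s
Panel 5-6: Δb = 9.6 ft, d̄ = (3.39+1.84)/2 = 2.615, v̄ = (1.94+1.60)/2 = 1.77 → q = 9.6×2.615×1.77 = 44.43 ft³/s
Panel 6-7: Δb = 4.4 ft, d̄ = (1.84+1.27)/2 = 1.555, v̄ = (1.60+1.48)/2 = 1.54 → q = 4.4×1.555×1.54 = 10.54 ft³/s
Q = Σ q = 356.7 ft³/s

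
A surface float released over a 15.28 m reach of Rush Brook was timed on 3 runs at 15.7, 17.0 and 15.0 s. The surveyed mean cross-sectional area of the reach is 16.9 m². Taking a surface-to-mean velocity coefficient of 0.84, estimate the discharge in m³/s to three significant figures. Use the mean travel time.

13.6 m³/s

t̄ = (15.7 + 17.0 + 15.0) / 3 = 15.9 s
v_surface = L / t̄ = 15.28 / 15.9 = 0.9610 m/s
v_mean = 0.84 × 0.9610 = 0.8072 m/s
Q = A × v_mean = 16.9 × 0.8072 = 13.64 m³/s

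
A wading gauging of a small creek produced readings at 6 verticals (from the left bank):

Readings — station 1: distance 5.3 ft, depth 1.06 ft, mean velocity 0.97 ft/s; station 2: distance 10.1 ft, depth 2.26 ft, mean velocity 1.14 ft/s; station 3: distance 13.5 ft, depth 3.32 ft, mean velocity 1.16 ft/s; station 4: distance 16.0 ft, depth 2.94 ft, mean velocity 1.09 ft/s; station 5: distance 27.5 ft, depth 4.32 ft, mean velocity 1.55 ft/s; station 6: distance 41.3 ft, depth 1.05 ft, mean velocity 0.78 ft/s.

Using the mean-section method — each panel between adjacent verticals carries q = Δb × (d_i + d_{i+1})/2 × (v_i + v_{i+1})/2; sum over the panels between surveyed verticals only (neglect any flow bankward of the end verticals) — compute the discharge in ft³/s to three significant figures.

126 ft³/s

Panel 1-2: Δb = 4.8 ft, d̄ = (1.06+2.26)/2 = 1.66, v̄ = (0.97+1.14)/2 = 1.055 → q = 4.8×1.66×1.055 = 8.406 ft³/s
Panel 2-3: Δb = 3.4 ft, d̄ = (2.26+3.32)/2 = 2.79, v̄ = (1.14+1.16)/2 = 1.15 → q = 3.4×2.79×1.15 = 10.91 ft³/s
Panel 3-4: Δb = 2.5 ft, d̄ = (3.32+2.94)/2 = 3.13, v̄ = (1.16+1.09)/2 = 1.125 → q = 2.5×3.13×1.125 = 8.803 ft³/s
Panel 4-5: Δb = 11.5 ft, d̄ = (2.94+4.32)/2 = 3.63, v̄ = (1.09+1.55)/2 = 1.32 → q = 11.5×3.63×1.32 = 55.10 ft³/s
Panel 5-6: Δb = 13.8 ft, d̄ = (4.32+1.05)/2 = 2.685, v̄ = (1.55+0.78)/2 = 1.165 → q = 13.8×2.685×1.165 = 43.17 ft³/s
Q = Σ q = 126.4 ft³/s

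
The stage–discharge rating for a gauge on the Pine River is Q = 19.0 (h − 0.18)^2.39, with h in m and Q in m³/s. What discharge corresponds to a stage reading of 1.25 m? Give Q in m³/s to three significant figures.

Q = 19.0 × (1.25 − 0.18)^2.39 = 19.0 × 1.07^2.39 = 22.33 m³/s

22.3 m³/s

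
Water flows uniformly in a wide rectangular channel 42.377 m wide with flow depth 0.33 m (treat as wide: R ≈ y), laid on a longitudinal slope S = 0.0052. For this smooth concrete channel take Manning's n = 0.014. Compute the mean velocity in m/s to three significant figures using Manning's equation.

2.46 m/s

A = b·y = 42.377 × 0.33 = 13.98 m²
Wide channel: R ≈ y = 0.33 m
Q = (1/n)·A·R^(2/3)·S^(1/2) = (1/0.014) × 13.98 × 0.3300^(2/3) × 0.0052^(1/2) = 34.40 m³/s
V = Q/A = 34.40/13.98 = 2.460 m/s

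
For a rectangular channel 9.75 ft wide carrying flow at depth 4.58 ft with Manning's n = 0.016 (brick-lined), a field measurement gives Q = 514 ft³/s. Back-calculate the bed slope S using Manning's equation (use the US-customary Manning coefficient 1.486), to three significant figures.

A = b·y = 9.75 × 4.58 = 44.66 ft²
P = b + 2y = 9.75 + 2×4.58 = 18.91 ft
R = A/P = 44.66/18.91 = 2.361 ft
S = (Q·n / (1.486·A·R^(2/3)))² = (514×0.016 / (1.486×44.66×1.773))² = 0.004884

0.00488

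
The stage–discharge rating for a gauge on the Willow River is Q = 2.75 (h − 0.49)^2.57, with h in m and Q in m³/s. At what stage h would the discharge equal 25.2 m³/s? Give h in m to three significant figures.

2.86 m

h − h₀ = (Q/C)^(1/b) = (25.2/2.75)^(1/2.57) = 2.368 m
h = 0.49 + 2.368 = 2.858 m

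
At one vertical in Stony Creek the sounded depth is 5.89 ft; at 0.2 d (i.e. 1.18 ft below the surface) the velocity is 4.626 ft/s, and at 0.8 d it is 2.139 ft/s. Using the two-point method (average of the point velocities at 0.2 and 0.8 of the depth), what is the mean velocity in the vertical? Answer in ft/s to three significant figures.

3.38 ft/s

v̄ = (4.626 + 2.139) / 2 = 3.383 ft/s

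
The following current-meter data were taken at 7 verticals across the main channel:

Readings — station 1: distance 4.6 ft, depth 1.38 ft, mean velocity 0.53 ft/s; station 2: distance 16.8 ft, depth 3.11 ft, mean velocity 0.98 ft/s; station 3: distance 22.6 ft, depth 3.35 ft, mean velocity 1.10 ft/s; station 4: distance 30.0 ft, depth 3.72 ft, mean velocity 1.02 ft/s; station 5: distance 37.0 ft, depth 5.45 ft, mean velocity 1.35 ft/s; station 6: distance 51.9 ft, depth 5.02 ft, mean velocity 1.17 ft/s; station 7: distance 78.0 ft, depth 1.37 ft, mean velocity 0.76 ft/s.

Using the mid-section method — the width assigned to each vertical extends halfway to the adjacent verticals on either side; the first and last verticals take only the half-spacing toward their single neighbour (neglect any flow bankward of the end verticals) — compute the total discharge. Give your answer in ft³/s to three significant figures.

w_1 = (16.8 − 4.6)/2 = 6.1 ft; q_1 = 0.53 × 1.38 × 6.1 = 4.462 ft³/s
w_2 = (22.6 − 4.6)/2 = 9 ft; q_2 = 0.98 × 3.11 × 9 = 27.43 ft³/s
w_3 = (30.0 − 16.8)/2 = 6.6 ft; q_3 = 1.10 × 3.35 × 6.6 = 24.32 ft³/s
w_4 = (37.0 − 22.6)/2 = 7.2 ft; q_4 = 1.02 × 3.72 × 7.2 = 27.32 ft³/s
w_5 = (51.9 − 30.0)/2 = 10.95 ft; q_5 = 1.35 × 5.45 × 10.95 = 80.56 ft³/s
w_6 = (78.0 − 37.0)/2 = 20.5 ft; q_6 = 1.17 × 5.02 × 20.5 = 120.4 ft³/s
w_7 = (78.0 − 51.9)/2 = 13.05 ft; q_7 = 0.76 × 1.37 × 13.05 = 13.59 ft³/s
Q = Σ qᵢ = 298.1 ft³/s

298 ft³/s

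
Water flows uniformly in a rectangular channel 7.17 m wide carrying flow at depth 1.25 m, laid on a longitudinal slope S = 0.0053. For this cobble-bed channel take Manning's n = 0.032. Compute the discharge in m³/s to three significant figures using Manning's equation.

19.4 m³/s

A = b·y = 7.17 × 1.25 = 8.963 m²
P = b + 2y = 7.17 + 2×1.25 = 9.670 m
R = A/P = 8.963/9.670 = 0.9268 m
Q = (1/n)·A·R^(2/3)·S^(1/2) = (1/0.032) × 8.963 × 0.9268^(2/3) × 0.0053^(1/2) = 19.38 m³/s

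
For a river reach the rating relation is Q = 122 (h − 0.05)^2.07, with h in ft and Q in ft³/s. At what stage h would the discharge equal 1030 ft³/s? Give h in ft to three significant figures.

h − h₀ = (Q/C)^(1/b) = (1030/122)^(1/2.07) = 2.803 ft
h = 0.05 + 2.803 = 2.853 ft

2.85 ft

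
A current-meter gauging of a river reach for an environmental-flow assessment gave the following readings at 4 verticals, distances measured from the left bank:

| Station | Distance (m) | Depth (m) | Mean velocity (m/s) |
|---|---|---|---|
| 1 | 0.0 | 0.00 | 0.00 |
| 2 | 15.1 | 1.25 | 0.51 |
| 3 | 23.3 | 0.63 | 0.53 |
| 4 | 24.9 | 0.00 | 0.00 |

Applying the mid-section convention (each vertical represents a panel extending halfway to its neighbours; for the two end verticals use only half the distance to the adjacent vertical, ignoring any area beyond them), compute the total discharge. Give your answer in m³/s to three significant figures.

w_2 = (23.3 − 0.0)/2 = 11.65 m; q_2 = 0.51 × 1.25 × 11.65 = 7.427 m³/s
w_3 = (24.9 − 15.1)/2 = 4.9 m; q_3 = 0.53 × 0.63 × 4.9 = 1.636 m³/s
Stations 1, 4 contribute zero (depth or velocity is 0).
Q = Σ qᵢ = 9.063 m³/s

9.06 m³/s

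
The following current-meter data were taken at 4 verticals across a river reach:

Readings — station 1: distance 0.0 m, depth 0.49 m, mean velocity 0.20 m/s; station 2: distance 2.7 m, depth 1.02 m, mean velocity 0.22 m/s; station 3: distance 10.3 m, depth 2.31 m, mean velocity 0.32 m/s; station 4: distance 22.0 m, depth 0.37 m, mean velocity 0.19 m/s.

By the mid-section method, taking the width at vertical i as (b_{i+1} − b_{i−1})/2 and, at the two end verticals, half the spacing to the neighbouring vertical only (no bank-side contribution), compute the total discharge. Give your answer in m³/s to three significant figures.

w_1 = (2.7 − 0.0)/2 = 1.35 m; q_1 = 0.20 × 0.49 × 1.35 = 0.1323 m³/s
w_2 = (10.3 − 0.0)/2 = 5.15 m; q_2 = 0.22 × 1.02 × 5.15 = 1.156 m³/s
w_3 = (22.0 − 2.7)/2 = 9.65 m; q_3 = 0.32 × 2.31 × 9.65 = 7.133 m³/s
w_4 = (22.0 − 10.3)/2 = 5.85 m; q_4 = 0.19 × 0.37 × 5.85 = 0.4113 m³/s
Q = Σ qᵢ = 8.832 m³/s

8.83 m³/s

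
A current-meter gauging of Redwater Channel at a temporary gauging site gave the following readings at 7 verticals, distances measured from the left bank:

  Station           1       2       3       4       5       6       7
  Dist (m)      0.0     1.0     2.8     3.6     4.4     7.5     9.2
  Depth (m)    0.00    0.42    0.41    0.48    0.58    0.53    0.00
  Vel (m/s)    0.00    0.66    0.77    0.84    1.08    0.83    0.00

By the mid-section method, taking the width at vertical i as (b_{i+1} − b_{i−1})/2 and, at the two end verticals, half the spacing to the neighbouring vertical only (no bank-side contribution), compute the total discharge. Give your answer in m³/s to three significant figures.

3.40 m³/s

w_2 = (2.8 − 0.0)/2 = 1.4 m; q_2 = 0.66 × 0.42 × 1.4 = 0.3881 m³/s
w_3 = (3.6 − 1.0)/2 = 1.3 m; q_3 = 0.77 × 0.41 × 1.3 = 0.4104 m³/s
w_4 = (4.4 − 2.8)/2 = 0.8 m; q_4 = 0.84 × 0.48 × 0.8 = 0.3226 m³/s
w_5 = (7.5 − 3.6)/2 = 1.95 m; q_5 = 1.08 × 0.58 × 1.95 = 1.221 m³/s
w_6 = (9.2 − 4.4)/2 = 2.4 m; q_6 = 0.83 × 0.53 × 2.4 = 1.056 m³/s
Stations 1, 7 contribute zero (depth or velocity is 0).
Q = Σ qᵢ = 3.398 m³/s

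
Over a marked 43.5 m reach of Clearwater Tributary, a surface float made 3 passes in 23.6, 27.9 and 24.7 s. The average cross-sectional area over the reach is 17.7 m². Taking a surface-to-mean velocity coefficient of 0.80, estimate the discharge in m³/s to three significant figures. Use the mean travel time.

t̄ = (23.6 + 27.9 + 24.7) / 3 = 25.4 s
v_surface = L / t̄ = 43.5 / 25.4 = 1.713 m/s
v_mean = 0.80 × 1.713 = 1.370 m/s
Q = A × v_mean = 17.7 × 1.370 = 24.25 m³/s

24.3 m³/s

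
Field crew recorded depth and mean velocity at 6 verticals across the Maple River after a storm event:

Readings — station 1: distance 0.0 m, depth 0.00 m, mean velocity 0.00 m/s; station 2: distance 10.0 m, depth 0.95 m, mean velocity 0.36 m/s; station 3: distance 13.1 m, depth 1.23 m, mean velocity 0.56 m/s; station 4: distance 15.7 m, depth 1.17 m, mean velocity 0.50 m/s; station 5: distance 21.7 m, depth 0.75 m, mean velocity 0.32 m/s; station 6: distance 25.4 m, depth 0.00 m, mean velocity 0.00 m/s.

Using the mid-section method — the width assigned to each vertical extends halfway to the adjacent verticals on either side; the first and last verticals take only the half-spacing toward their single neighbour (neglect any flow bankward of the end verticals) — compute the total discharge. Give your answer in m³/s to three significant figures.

7.88 m³/s

w_2 = (13.1 − 0.0)/2 = 6.55 m; q_2 = 0.36 × 0.95 × 6.55 = 2.240 m³/s
w_3 = (15.7 − 10.0)/2 = 2.85 m; q_3 = 0.56 × 1.23 × 2.85 = 1.963 m³/s
w_4 = (21.7 − 13.1)/2 = 4.3 m; q_4 = 0.50 × 1.17 × 4.3 = 2.516 m³/s
w_5 = (25.4 − 15.7)/2 = 4.85 m; q_5 = 0.32 × 0.75 × 4.85 = 1.164 m³/s
Stations 1, 6 contribute zero (depth or velocity is 0).
Q = Σ qᵢ = 7.883 m³/s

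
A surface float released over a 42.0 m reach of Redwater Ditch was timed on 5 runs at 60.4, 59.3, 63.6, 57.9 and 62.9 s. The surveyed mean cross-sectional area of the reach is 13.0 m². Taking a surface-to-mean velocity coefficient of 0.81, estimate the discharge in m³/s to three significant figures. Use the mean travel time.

t̄ = (60.4 + 59.3 + 63.6 + 57.9 + 62.9) / 5 = 60.82 s
v_surface = L / t̄ = 42.0 / 60.82 = 0.6906 m/s
v_mean = 0.81 × 0.6906 = 0.5594 m/s
Q = A × v_mean = 13.0 × 0.5594 = 7.272 m³/s

7.27 m³/s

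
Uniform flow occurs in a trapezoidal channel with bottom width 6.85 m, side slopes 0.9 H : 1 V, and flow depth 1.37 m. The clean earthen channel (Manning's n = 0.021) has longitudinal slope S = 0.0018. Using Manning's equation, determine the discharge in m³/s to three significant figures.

A = (b + z·y)·y = (6.85 + 0.9×1.37)×1.37 = 11.07 m²
P = b + 2y√(1+z²) = 6.85 + 2×1.37×√(1+0.9²) = 10.54 m
R = A/P = 11.07/10.54 = 1.051 m
Q = (1/n)·A·R^(2/3)·S^(1/2) = (1/0.021) × 11.07 × 1.051^(2/3) × 0.0018^(1/2) = 23.13 m³/s

23.1 m³/s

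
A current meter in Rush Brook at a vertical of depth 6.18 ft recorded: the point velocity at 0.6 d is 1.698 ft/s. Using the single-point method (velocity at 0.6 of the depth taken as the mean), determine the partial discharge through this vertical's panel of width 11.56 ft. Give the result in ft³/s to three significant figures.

121 ft³/s

v̄ = v₀.₆ = 1.698 ft/s
q = v̄ × d × w = 1.698 × 6.18 × 11.56 = 121.3 ft³/s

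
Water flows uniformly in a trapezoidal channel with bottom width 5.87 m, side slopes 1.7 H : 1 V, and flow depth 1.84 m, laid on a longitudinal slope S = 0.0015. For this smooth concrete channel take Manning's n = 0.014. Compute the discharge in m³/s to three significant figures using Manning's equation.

A = (b + z·y)·y = (5.87 + 1.7×1.84)×1.84 = 16.56 m²
P = b + 2y√(1+z²) = 5.87 + 2×1.84×√(1+1.7²) = 13.13 m
R = A/P = 16.56/13.13 = 1.261 m
Q = (1/n)·A·R^(2/3)·S^(1/2) = (1/0.014) × 16.56 × 1.261^(2/3) × 0.0015^(1/2) = 53.46 m³/s

53.5 m³/s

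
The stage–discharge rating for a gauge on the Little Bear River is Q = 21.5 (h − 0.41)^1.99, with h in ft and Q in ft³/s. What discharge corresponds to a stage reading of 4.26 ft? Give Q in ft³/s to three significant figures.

Q = 21.5 × (4.26 − 0.41)^1.99 = 21.5 × 3.85^1.99 = 314.4 ft³/s

314 ft³/s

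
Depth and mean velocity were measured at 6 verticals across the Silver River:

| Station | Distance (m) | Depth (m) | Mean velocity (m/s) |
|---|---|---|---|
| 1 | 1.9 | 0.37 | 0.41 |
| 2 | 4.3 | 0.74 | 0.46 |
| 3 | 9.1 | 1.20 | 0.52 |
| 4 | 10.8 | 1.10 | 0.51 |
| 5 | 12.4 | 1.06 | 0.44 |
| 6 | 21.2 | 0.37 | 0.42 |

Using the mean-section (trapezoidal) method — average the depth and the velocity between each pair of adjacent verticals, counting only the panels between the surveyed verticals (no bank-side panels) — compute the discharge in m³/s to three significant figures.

7.39 m³/s

Panel 1-2: Δb = 2.4 m, d̄ = (0.37+0.74)/2 = 0.555, v̄ = (0.41+0.46)/2 = 0.435 → q = 2.4×0.555×0.435 = 0.5794 m³/s
Panel 2-3: Δb = 4.8 m, d̄ = (0.74+1.20)/2 = 0.97, v̄ = (0.46+0.52)/2 = 0.49 → q = 4.8×0.97×0.49 = 2.281 m³/s
Panel 3-4: Δb = 1.7 m, d̄ = (1.20+1.10)/2 = 1.15, v̄ = (0.52+0.51)/2 = 0.515 → q = 1.7×1.15×0.515 = 1.007 m³/s
Panel 4-5: Δb = 1.6 m, d̄ = (1.10+1.06)/2 = 1.08, v̄ = (0.51+0.44)/2 = 0.475 → q = 1.6×1.08×0.475 = 0.8208 m³/s
Panel 5-6: Δb = 8.8 m, d̄ = (1.06+0.37)/2 = 0.715, v̄ = (0.44+0.42)/2 = 0.43 → q = 8.8×0.715×0.43 = 2.706 m³/s
Q = Σ q = 7.394 m³/s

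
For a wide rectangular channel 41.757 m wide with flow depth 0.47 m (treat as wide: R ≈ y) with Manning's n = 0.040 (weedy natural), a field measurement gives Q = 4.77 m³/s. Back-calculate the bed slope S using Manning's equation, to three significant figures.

A = b·y = 41.757 × 0.47 = 19.63 m²
Wide channel: R ≈ y = 0.47 m
S = (Q·n / (1·A·R^(2/3)))² = (4.77×0.040 / (1×19.63×0.6045))² = 0.0002586

0.000259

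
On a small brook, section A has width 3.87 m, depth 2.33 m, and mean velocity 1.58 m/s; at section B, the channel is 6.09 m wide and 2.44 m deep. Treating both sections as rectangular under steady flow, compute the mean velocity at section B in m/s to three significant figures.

Q = A₁V₁ = (3.87×2.33) × 1.58 = 14.25 m³/s
A₂ = 6.09 × 2.44 = 14.86 m²
V₂ = Q/A₂ = 14.25/14.86 = 0.9588 m/s

0.959 m/s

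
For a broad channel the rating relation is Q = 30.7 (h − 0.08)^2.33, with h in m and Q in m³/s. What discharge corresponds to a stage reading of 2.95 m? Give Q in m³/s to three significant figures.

Q = 30.7 × (2.95 − 0.08)^2.33 = 30.7 × 2.87^2.33 = 358.1 m³/s

358 m³/s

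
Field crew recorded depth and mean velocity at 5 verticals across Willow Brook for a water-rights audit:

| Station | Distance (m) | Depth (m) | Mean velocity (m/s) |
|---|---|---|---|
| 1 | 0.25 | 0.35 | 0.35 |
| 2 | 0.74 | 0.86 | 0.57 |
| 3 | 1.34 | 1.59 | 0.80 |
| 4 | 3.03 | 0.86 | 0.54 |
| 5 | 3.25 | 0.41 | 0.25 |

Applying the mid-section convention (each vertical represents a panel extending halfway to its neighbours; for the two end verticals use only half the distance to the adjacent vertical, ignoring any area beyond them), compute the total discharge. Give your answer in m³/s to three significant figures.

w_1 = (0.74 − 0.25)/2 = 0.245 m; q_1 = 0.35 × 0.35 × 0.245 = 0.03001 m³/s
w_2 = (1.34 − 0.25)/2 = 0.545 m; q_2 = 0.57 × 0.86 × 0.545 = 0.2672 m³/s
w_3 = (3.03 − 0.74)/2 = 1.145 m; q_3 = 0.80 × 1.59 × 1.145 = 1.456 m³/s
w_4 = (3.25 − 1.34)/2 = 0.955 m; q_4 = 0.54 × 0.86 × 0.955 = 0.4435 m³/s
w_5 = (3.25 − 3.03)/2 = 0.11 m; q_5 = 0.25 × 0.41 × 0.11 = 0.01128 m³/s
Q = Σ qᵢ = 2.208 m³/s

2.21 m³/s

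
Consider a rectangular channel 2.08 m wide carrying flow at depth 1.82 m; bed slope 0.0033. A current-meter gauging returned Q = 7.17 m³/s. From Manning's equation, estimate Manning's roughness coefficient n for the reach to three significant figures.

0.0230

A = b·y = 2.08 × 1.82 = 3.786 m²
P = b + 2y = 2.08 + 2×1.82 = 5.720 m
R = A/P = 3.786/5.720 = 0.6618 m
n = (1/Q)·A·R^(2/3)·S^(1/2) = (1/7.17) × 3.786 × 0.7594 × 0.05745 = 0.02303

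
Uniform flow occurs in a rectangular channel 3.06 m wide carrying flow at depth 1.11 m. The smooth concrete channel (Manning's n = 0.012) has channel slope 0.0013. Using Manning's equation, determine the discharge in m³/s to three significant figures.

A = b·y = 3.06 × 1.11 = 3.397 m²
P = b + 2y = 3.06 + 2×1.11 = 5.280 m
R = A/P = 3.397/5.280 = 0.6433 m
Q = (1/n)·A·R^(2/3)·S^(1/2) = (1/0.012) × 3.397 × 0.6433^(2/3) × 0.0013^(1/2) = 7.605 m³/s

7.61 m³/s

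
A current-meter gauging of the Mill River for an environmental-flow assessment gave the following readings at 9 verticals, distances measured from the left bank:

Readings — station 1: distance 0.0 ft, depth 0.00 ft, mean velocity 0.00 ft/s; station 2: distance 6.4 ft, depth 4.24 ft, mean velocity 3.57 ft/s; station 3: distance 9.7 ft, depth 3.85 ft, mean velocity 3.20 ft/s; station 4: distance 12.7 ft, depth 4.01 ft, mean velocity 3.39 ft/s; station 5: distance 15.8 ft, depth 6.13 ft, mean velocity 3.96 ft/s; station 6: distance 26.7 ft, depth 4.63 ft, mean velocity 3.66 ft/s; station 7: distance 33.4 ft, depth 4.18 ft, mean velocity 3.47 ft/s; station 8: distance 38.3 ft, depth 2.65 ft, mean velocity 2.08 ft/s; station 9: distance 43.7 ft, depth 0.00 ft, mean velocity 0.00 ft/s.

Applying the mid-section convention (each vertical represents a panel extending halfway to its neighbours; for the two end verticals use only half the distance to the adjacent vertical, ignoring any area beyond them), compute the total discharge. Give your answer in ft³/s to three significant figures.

w_2 = (9.7 − 0.0)/2 = 4.85 ft; q_2 = 3.57 × 4.24 × 4.85 = 73.41 ft³/s
w_3 = (12.7 − 6.4)/2 = 3.15 ft; q_3 = 3.20 × 3.85 × 3.15 = 38.81 ft³/s
w_4 = (15.8 − 9.7)/2 = 3.05 ft; q_4 = 3.39 × 4.01 × 3.05 = 41.46 ft³/s
w_5 = (26.7 − 12.7)/2 = 7 ft; q_5 = 3.96 × 6.13 × 7 = 169.9 ft³/s
w_6 = (33.4 − 15.8)/2 = 8.8 ft; q_6 = 3.66 × 4.63 × 8.8 = 149.1 ft³/s
w_7 = (38.3 − 26.7)/2 = 5.8 ft; q_7 = 3.47 × 4.18 × 5.8 = 84.13 ft³/s
w_8 = (43.7 − 33.4)/2 = 5.15 ft; q_8 = 2.08 × 2.65 × 5.15 = 28.39 ft³/s
Stations 1, 9 contribute zero (depth or velocity is 0).
Q = Σ qᵢ = 585.2 ft³/s

585 ft³/s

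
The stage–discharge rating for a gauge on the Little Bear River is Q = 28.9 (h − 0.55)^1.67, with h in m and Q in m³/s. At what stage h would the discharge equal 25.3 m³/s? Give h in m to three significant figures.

1.47 m

h − h₀ = (Q/C)^(1/b) = (25.3/28.9)^(1/1.67) = 0.9234 m
h = 0.55 + 0.9234 = 1.473 m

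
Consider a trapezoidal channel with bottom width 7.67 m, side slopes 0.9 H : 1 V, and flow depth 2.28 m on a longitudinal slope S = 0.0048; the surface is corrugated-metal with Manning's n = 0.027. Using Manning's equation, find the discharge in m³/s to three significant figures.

A = (b + z·y)·y = (7.67 + 0.9×2.28)×2.28 = 22.17 m²
P = b + 2y√(1+z²) = 7.67 + 2×2.28×√(1+0.9²) = 13.80 m
R = A/P = 22.17/13.80 = 1.606 m
Q = (1/n)·A·R^(2/3)·S^(1/2) = (1/0.027) × 22.17 × 1.606^(2/3) × 0.0048^(1/2) = 77.99 m³/s

78.0 m³/s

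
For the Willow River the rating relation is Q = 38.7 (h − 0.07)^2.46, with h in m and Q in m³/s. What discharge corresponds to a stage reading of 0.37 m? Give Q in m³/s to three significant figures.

2.00 m³/s

Q = 38.7 × (0.37 − 0.07)^2.46 = 38.7 × 0.3^2.46 = 2.002 m³/s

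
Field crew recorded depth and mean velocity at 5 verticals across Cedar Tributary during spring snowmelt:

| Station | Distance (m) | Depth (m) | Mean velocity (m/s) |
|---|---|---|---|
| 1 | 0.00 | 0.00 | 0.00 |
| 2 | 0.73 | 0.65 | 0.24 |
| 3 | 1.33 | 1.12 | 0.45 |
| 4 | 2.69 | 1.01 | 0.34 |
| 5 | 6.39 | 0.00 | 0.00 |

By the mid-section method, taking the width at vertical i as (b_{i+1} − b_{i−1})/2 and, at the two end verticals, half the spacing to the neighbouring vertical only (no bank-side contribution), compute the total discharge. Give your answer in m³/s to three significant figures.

1.47 m³/s

w_2 = (1.33 − 0.00)/2 = 0.665 m; q_2 = 0.24 × 0.65 × 0.665 = 0.1037 m³/s
w_3 = (2.69 − 0.73)/2 = 0.98 m; q_3 = 0.45 × 1.12 × 0.98 = 0.4939 m³/s
w_4 = (6.39 − 1.33)/2 = 2.53 m; q_4 = 0.34 × 1.01 × 2.53 = 0.8688 m³/s
Stations 1, 5 contribute zero (depth or velocity is 0).
Q = Σ qᵢ = 1.466 m³/s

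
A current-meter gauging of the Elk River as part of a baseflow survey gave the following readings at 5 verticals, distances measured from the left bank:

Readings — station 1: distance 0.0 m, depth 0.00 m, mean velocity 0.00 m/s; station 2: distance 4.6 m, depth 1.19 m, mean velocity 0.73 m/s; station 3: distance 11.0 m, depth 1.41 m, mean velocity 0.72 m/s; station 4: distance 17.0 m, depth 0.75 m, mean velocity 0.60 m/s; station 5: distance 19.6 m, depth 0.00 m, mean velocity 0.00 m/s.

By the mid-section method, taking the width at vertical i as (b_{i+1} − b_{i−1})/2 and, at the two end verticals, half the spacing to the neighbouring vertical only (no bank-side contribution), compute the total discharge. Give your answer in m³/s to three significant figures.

13.0 m³/s

w_2 = (11.0 − 0.0)/2 = 5.5 m; q_2 = 0.73 × 1.19 × 5.5 = 4.778 m³/s
w_3 = (17.0 − 4.6)/2 = 6.2 m; q_3 = 0.72 × 1.41 × 6.2 = 6.294 m³/s
w_4 = (19.6 − 11.0)/2 = 4.3 m; q_4 = 0.60 × 0.75 × 4.3 = 1.935 m³/s
Stations 1, 5 contribute zero (depth or velocity is 0).
Q = Σ qᵢ = 13.01 m³/s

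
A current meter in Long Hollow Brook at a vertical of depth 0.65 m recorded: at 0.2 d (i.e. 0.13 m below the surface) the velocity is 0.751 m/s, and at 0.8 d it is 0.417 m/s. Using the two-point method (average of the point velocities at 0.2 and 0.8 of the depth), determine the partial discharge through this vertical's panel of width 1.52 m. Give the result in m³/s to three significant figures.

0.577 m³/s

v̄ = (0.751 + 0.417) / 2 = 0.5840 m/s
q = v̄ × d × w = 0.5840 × 0.65 × 1.52 = 0.5770 m³/s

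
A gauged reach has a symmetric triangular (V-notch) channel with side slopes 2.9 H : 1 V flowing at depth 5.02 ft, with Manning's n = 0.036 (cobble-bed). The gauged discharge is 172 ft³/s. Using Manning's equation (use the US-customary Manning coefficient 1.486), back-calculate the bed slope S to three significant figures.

0.00103

A = z·y² = 2.9×5.02² = 73.08 ft²
P = 2y√(1+z²) = 2×5.02×√(1+2.9²) = 30.80 ft
R = A/P = 73.08/30.80 = 2.373 ft
S = (Q·n / (1.486·A·R^(2/3)))² = (172×0.036 / (1.486×73.08×1.779))² = 0.001027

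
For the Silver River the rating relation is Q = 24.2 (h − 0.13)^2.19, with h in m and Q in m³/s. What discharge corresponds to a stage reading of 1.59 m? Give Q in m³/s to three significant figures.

55.4 m³/s

Q = 24.2 × (1.59 − 0.13)^2.19 = 24.2 × 1.46^2.19 = 55.43 m³/s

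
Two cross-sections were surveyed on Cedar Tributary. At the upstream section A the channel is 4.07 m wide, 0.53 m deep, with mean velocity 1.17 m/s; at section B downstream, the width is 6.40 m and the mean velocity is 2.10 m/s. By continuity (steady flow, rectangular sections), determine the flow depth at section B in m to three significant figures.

Q = A₁V₁ = (4.07×0.53) × 1.17 = 2.524 m³/s
d₂ = Q/(b₂ V₂) = 2.524/(6.40×2.10) = 0.1878 m

0.188 m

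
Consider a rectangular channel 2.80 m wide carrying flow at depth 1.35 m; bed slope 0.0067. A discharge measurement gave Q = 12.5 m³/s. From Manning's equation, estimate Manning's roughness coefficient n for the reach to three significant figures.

0.0193

A = b·y = 2.80 × 1.35 = 3.780 m²
P = b + 2y = 2.80 + 2×1.35 = 5.500 m
R = A/P = 3.780/5.500 = 0.6873 m
n = (1/Q)·A·R^(2/3)·S^(1/2) = (1/12.5) × 3.780 × 0.7788 × 0.08185 = 0.01928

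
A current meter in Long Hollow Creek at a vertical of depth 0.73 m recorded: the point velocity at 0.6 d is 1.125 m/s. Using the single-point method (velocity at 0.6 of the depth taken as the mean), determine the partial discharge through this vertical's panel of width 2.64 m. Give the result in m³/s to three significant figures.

v̄ = v₀.₆ = 1.125 m/s
q = v̄ × d × w = 1.125 × 0.73 × 2.64 = 2.168 m³/s

2.17 m³/s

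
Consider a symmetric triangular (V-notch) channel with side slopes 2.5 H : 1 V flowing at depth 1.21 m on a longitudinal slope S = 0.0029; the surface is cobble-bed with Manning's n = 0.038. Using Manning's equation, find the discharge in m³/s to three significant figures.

A = z·y² = 2.5×1.21² = 3.660 m²
P = 2y√(1+z²) = 2×1.21×√(1+2.5²) = 6.516 m
R = A/P = 3.660/6.516 = 0.5617 m
Q = (1/n)·A·R^(2/3)·S^(1/2) = (1/0.038) × 3.660 × 0.5617^(2/3) × 0.0029^(1/2) = 3.531 m³/s

3.53 m³/s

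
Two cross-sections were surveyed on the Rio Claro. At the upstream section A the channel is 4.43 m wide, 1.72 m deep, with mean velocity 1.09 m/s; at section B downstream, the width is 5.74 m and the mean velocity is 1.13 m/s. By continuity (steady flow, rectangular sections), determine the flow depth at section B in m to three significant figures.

Q = A₁V₁ = (4.43×1.72) × 1.09 = 8.305 m³/s
d₂ = Q/(b₂ V₂) = 8.305/(5.74×1.13) = 1.280 m

1.28 m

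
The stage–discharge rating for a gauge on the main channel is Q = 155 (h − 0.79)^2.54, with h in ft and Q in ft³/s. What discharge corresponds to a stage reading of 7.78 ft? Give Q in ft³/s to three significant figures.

21600 ft³/s

Q = 155 × (7.78 − 0.79)^2.54 = 155 × 6.99^2.54 = 21640 ft³/s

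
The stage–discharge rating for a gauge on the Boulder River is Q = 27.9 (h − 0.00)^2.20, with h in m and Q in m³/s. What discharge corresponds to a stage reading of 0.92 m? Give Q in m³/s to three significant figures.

Q = 27.9 × (0.92 − 0.00)^2.20 = 27.9 × 0.92^2.20 = 23.22 m³/s

23.2 m³/s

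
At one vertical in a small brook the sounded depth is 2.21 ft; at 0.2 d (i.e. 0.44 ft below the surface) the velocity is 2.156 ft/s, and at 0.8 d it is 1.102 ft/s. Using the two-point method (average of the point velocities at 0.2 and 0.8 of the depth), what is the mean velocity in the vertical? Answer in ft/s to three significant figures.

v̄ = (2.156 + 1.102) / 2 = 1.629 ft/s

1.63 ft/s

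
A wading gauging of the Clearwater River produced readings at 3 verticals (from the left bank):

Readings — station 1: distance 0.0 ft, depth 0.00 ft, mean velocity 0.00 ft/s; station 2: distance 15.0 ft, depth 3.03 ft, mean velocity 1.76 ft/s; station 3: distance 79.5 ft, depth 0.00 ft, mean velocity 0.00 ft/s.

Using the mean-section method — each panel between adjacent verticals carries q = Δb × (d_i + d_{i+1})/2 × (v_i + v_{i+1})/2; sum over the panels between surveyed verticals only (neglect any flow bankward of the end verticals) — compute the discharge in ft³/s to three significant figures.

106 ft³/s

Panel 1-2: Δb = 15 ft, d̄ = (0.00+3.03)/2 = 1.515, v̄ = (0.00+1.76)/2 = 0.88 → q = 15×1.515×0.88 = 20.00 ft³/s
Panel 2-3: Δb = 64.5 ft, d̄ = (3.03+0.00)/2 = 1.515, v̄ = (1.76+0.00)/2 = 0.88 → q = 64.5×1.515×0.88 = 85.99 ft³/s
Q = Σ q = 106.0 ft³/s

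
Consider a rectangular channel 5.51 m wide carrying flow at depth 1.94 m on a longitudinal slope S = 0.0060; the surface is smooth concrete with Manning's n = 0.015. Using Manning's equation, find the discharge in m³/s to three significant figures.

60.2 m³/s

A = b·y = 5.51 × 1.94 = 10.69 m²
P = b + 2y = 5.51 + 2×1.94 = 9.390 m
R = A/P = 10.69/9.390 = 1.138 m
Q = (1/n)·A·R^(2/3)·S^(1/2) = (1/0.015) × 10.69 × 1.138^(2/3) × 0.0060^(1/2) = 60.18 m³/s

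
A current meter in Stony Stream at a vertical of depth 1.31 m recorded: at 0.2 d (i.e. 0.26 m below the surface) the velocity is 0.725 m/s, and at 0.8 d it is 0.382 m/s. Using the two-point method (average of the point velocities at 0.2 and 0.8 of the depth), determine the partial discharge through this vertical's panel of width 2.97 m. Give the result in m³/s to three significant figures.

v̄ = (0.725 + 0.382) / 2 = 0.5535 m/s
q = v̄ × d × w = 0.5535 × 1.31 × 2.97 = 2.154 m³/s

2.15 m³/s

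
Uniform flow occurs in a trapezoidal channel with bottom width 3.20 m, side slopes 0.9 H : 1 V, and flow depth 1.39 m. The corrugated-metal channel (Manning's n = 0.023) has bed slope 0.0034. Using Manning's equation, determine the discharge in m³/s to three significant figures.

A = (b + z·y)·y = (3.20 + 0.9×1.39)×1.39 = 6.187 m²
P = b + 2y√(1+z²) = 3.20 + 2×1.39×√(1+0.9²) = 6.940 m
R = A/P = 6.187/6.940 = 0.8915 m
Q = (1/n)·A·R^(2/3)·S^(1/2) = (1/0.023) × 6.187 × 0.8915^(2/3) × 0.0034^(1/2) = 14.53 m³/s

14.5 m³/s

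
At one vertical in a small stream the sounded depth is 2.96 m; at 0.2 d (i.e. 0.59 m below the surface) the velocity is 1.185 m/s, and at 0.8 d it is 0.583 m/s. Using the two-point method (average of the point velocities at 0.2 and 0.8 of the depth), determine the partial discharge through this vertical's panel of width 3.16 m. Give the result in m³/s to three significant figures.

8.27 m³/s

v̄ = (1.185 + 0.583) / 2 = 0.8840 m/s
q = v̄ × d × w = 0.8840 × 2.96 × 3.16 = 8.269 m³/s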